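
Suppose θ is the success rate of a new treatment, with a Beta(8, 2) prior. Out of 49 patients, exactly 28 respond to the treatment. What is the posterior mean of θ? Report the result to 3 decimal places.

Posterior mean ≈ 0.610

Observing 28 successes and 21 failures updates Beta(8, 2) by adding the success and failure counts to the two shape parameters: α = 8+28 = 36, β = 2+21 = 23.
E[θ | data] = 36/(36+23) = 0.610.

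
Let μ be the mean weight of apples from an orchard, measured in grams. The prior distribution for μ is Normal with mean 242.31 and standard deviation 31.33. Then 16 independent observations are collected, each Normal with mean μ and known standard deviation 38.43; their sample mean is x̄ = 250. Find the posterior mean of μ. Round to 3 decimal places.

Prior precision 1/τ₀² = 1/31.33² = 0.00101878; data precision n/σ² = 16/38.43² = 0.0108338.
Posterior precision = 0.00101878 + 0.0108338 = 0.0118525.
Posterior mean = (0.00101878·242.31 + 0.0108338·250) / 0.0118525 = 249.339.

Posterior mean ≈ 249.339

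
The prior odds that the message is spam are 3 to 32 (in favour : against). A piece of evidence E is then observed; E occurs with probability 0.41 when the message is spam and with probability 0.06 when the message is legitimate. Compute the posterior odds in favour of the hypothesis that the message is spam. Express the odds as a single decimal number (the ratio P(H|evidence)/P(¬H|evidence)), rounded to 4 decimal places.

Posterior odds ≈ 0.6406

Prior odds = 3/32 = 0.093750.
Likelihood ratio for E = 0.41/0.06 = 6.8333.
Posterior odds = prior odds × LR = 0.64062.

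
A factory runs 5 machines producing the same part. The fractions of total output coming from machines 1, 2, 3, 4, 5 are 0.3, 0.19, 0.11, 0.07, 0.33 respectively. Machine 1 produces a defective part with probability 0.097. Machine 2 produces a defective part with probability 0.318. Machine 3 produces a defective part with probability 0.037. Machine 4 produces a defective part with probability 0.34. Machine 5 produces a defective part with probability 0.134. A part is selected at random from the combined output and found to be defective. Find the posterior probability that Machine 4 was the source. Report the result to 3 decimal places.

Tabulate prior·likelihood by source: [1] prior 0.3, lik 0.097, product 0.02910; [2] prior 0.19, lik 0.318, product 0.06042; [3] prior 0.11, lik 0.037, product 0.004070; [4] prior 0.07, lik 0.34, product 0.02380; [5] prior 0.33, lik 0.134, product 0.04422.
Normalizing constant = 0.16161; the posterior for Machine 4 is its product over the sum, 0.02380/0.16161 = 0.147.

Posterior probability ≈ 0.147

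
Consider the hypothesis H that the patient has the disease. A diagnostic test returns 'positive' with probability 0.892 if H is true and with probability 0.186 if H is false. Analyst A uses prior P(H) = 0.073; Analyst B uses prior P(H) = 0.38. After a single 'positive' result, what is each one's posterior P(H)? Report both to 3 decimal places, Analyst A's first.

The likelihood ratio for a 'positive' result is 0.892/0.186 = 4.7957.
Analyst A: prior odds 0.073/0.927 = 0.078749; posterior odds 0.37765; posterior probability 0.274.
Analyst B: prior odds 0.38/0.62 = 0.61290; posterior odds 2.9393; posterior probability 0.746.

Analyst A: 0.274; Analyst B: 0.746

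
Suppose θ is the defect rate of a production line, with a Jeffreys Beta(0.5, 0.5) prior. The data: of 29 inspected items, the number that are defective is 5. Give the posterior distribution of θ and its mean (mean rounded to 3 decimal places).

Posterior: Beta(5.5, 24.5); mean ≈ 0.183

The binomial likelihood is conjugate to the Beta prior: with 5 successes and 24 failures, the posterior is Beta(0.5+5, 0.5+24) = Beta(5.5, 24.5).
E[θ | data] = 5.5/(5.5+24.5) = 0.183.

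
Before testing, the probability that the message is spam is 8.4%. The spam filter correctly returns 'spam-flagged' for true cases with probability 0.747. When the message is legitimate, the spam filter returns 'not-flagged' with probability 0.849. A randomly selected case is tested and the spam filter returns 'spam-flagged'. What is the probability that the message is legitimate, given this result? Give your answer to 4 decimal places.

P(¬H | E) ≈ 0.6879

Let H be the event that the message is spam. P(H) = 0.084, so P(¬H) = 0.916. With E the 'spam-flagged' result, P(E|H) = 0.747 and P(E|¬H) = 0.151.
P(E) = 0.747·0.084 + 0.151·0.916 = 0.062748 + 0.13832 = 0.20106.
By Bayes' theorem, P(H|E) = 0.062748 / 0.20106 = 0.3121. Hence P(¬H|E) = 1 − 0.3121 = 0.6879.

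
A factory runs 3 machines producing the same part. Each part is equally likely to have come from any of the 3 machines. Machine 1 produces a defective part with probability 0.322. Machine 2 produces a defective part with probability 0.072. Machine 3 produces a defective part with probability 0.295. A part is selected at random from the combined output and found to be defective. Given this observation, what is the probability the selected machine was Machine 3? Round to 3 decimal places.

P(defective|M1) = 0.322; P(defective|M2) = 0.072; P(defective|M3) = 0.295.
Prior × likelihood for each source: 0.333333·0.322=0.1073, 0.333333·0.072=0.02400, 0.333333·0.295=0.09833. Summing gives P(defective) = 0.22967.
P(Machine 3 | defective) = 0.09833 / 0.22967 = 0.428.

Posterior probability ≈ 0.428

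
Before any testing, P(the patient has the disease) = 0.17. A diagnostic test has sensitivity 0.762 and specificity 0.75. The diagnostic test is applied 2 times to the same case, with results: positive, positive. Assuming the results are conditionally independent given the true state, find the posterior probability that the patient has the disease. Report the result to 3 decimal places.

Posterior P(H) ≈ 0.656

Let H be the event that the patient has the disease; start with P(H) = 0.17. P('positive'|H) = 0.762, P('positive'|¬H) = 0.25.
Update on result 1 ('positive'): P(H) ← 0.762·0.1700 / (0.762·0.1700 + 0.25·0.8300) = 0.12954/0.33704 = 0.3843.
Update on result 2 ('positive'): P(H) ← 0.762·0.3843 / (0.762·0.3843 + 0.25·0.6157) = 0.29287/0.44679 = 0.6555.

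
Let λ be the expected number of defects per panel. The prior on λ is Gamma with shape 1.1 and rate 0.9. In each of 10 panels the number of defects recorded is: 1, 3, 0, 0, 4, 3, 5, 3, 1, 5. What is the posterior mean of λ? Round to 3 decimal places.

Total count ∑xᵢ = 25 over n = 10 panels.
Gamma is conjugate to the Poisson likelihood: posterior is Gamma(shape = 1.1+25 = 26.1, rate = 0.9+10 = 10.9).
E[λ | data] = 26.1/10.9 = 2.394.

Posterior mean ≈ 2.394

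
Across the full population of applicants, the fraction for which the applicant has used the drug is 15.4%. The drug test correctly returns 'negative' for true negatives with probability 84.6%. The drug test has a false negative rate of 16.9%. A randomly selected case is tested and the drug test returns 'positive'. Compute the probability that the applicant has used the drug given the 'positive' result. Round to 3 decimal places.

Let H be the event that the applicant has used the drug. P(H) = 0.154, so P(¬H) = 0.846. With E the 'positive' result, P(E|H) = 0.831 and P(E|¬H) = 0.154.
P(E) = 0.831·0.154 + 0.154·0.846 = 0.12797 + 0.13028 = 0.25826.
By Bayes' theorem, P(H|E) = 0.12797 / 0.25826 = 0.496.

P(H | E) ≈ 0.496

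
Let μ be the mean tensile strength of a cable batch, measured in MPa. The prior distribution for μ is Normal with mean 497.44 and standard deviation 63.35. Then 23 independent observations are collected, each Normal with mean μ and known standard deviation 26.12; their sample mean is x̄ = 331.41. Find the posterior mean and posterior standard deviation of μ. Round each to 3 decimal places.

Posterior mean ≈ 332.628; posterior SD ≈ 5.426

Prior precision 1/τ₀² = 1/63.35² = 0.00024918; data precision n/σ² = 23/26.12² = 0.0337118.
Posterior precision = 0.00024918 + 0.0337118 = 0.0339609, giving posterior SD = 1/√0.0339609 = 5.426.
Posterior mean = (0.00024918·497.44 + 0.0337118·331.41) / 0.0339609 = 332.628.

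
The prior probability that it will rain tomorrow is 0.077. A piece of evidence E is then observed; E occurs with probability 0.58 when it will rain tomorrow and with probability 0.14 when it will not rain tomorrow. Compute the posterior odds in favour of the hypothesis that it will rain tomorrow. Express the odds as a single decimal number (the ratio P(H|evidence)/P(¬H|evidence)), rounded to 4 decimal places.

Posterior odds ≈ 0.3456

Prior odds = 0.077/(1−0.077) = 0.083424.
Likelihood ratio for E = 0.58/0.14 = 4.1429.
Posterior odds = prior odds × LR = 0.34561.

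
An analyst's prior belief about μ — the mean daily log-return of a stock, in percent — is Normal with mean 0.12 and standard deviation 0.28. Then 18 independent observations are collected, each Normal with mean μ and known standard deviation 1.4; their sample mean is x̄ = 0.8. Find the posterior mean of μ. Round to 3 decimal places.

Posterior mean ≈ 0.405

With known σ, the Normal prior is conjugate. Weight on the data is w = (n/σ²)/(n/σ² + 1/τ₀²) = 9.18367/(9.18367+12.7551) = 0.41860.
Posterior mean = w·x̄ + (1−w)·μ₀ = 0.41860·0.8 + 0.58140·0.12 = 0.405.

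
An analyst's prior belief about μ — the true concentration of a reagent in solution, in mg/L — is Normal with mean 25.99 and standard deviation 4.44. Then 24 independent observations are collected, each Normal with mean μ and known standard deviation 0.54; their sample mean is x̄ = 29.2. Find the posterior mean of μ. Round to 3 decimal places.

Posterior mean ≈ 29.198

Prior precision 1/τ₀² = 1/4.44² = 0.0507264; data precision n/σ² = 24/0.54² = 82.3045.
Posterior precision = 0.0507264 + 82.3045 = 82.3553.
Posterior mean = (0.0507264·25.99 + 82.3045·29.2) / 82.3553 = 29.198.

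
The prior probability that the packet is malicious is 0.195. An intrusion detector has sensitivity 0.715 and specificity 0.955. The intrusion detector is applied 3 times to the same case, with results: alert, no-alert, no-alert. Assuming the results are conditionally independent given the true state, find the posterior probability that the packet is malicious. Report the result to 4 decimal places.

Posterior P(H) ≈ 0.2553

Let H be the event that the packet is malicious; start with P(H) = 0.195. P('alert'|H) = 0.715, P('alert'|¬H) = 0.045.
Update on result 1 ('alert'): P(H) ← 0.715·0.1950 / (0.715·0.1950 + 0.045·0.8050) = 0.13942/0.17565 = 0.7938.
Update on result 2 ('no-alert'): P(H) ← 0.285·0.7938 / (0.285·0.7938 + 0.955·0.2062) = 0.22622/0.42318 = 0.5346.
Update on result 3 ('no-alert'): P(H) ← 0.285·0.5346 / (0.285·0.5346 + 0.955·0.4654) = 0.15236/0.59683 = 0.2553.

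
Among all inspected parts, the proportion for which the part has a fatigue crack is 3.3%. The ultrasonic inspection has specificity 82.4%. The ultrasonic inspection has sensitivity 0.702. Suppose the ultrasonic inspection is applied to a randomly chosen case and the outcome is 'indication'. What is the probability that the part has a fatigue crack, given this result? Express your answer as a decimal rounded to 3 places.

P(H | E) ≈ 0.120

Write H for 'the part has a fatigue crack'. Prior odds H:¬H = 0.033/0.967 = 0.034126. For the 'indication' outcome, the likelihood ratio is 0.702/0.176 = 3.9886.
Posterior odds = 0.034126 × 3.9886 = 0.13612, so P(H|E) = 0.13612/(1+0.13612) = 0.120.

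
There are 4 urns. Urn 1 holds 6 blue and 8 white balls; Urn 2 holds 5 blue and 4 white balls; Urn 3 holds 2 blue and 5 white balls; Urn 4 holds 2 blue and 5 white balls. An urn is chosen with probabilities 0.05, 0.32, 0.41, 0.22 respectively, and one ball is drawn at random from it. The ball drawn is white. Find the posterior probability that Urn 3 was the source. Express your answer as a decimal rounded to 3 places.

Tabulate prior·likelihood by source: [1] prior 0.05, lik 0.5714, product 0.02857; [2] prior 0.32, lik 0.4444, product 0.1422; [3] prior 0.41, lik 0.7143, product 0.2929; [4] prior 0.22, lik 0.7143, product 0.1571.
Normalizing constant = 0.62079; the posterior for Urn 3 is its product over the sum, 0.2929/0.62079 = 0.472.

Posterior probability ≈ 0.472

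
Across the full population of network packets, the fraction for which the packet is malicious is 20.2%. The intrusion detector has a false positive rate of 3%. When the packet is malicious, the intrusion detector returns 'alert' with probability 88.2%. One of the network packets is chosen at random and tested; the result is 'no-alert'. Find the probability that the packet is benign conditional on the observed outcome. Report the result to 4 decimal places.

P(¬H | E) ≈ 0.9701

Let H be the event that the packet is malicious. P(H) = 0.202, so P(¬H) = 0.798. With E the 'no-alert' result, P(E|H) = 0.118 and P(E|¬H) = 0.97.
P(E) = 0.118·0.202 + 0.97·0.798 = 0.023836 + 0.77406 = 0.79790.
By Bayes' theorem, P(H|E) = 0.023836 / 0.79790 = 0.0299. Hence P(¬H|E) = 1 − 0.0299 = 0.9701.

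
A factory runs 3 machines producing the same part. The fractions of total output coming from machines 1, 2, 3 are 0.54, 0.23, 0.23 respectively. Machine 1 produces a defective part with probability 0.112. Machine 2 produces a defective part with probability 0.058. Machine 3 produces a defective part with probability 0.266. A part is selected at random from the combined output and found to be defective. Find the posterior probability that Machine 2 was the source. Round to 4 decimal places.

Posterior probability ≈ 0.0988

P(defective|M1) = 0.112; P(defective|M2) = 0.058; P(defective|M3) = 0.266.
Prior × likelihood for each source: 0.54·0.112=0.06048, 0.23·0.058=0.01334, 0.23·0.266=0.06118. Summing gives P(defective) = 0.13500.
P(Machine 2 | defective) = 0.01334 / 0.13500 = 0.0988.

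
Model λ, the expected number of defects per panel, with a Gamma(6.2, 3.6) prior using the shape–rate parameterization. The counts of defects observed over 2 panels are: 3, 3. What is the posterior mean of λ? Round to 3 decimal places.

The Poisson likelihood adds the total count to the shape and the number of exposure periods to the rate. Here ∑xᵢ = 6 and n = 2, so shape 6.2→12.2 and rate 3.6→5.6.
Posterior mean = shape/rate = 12.2/5.6 = 2.179.

Posterior mean ≈ 2.179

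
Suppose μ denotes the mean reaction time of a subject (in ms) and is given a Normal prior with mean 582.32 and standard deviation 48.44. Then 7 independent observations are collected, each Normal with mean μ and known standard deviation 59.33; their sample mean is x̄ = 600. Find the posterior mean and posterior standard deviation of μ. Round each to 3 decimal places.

With known σ, the Normal prior is conjugate. Weight on the data is w = (n/σ²)/(n/σ² + 1/τ₀²) = 0.00198861/(0.00198861+0.00042618) = 0.82351.
Posterior mean = w·x̄ + (1−w)·μ₀ = 0.82351·600 + 0.17649·582.32 = 596.880. Posterior variance = 1/(0.00198861+0.00042618) = 414.115, so SD = 20.350.

Posterior mean ≈ 596.880; posterior SD ≈ 20.350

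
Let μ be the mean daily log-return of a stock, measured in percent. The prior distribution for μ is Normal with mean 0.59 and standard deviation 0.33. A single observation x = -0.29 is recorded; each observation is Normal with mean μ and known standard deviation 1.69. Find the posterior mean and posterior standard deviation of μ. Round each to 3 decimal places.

Prior precision 1/τ₀² = 1/0.33² = 9.18274; data precision n/σ² = 1/1.69² = 0.350128.
Posterior precision = 9.18274 + 0.350128 = 9.53286, giving posterior SD = 1/√9.53286 = 0.324.
Posterior mean = (9.18274·0.59 + 0.350128·-0.29) / 9.53286 = 0.558.

Posterior mean ≈ 0.558; posterior SD ≈ 0.324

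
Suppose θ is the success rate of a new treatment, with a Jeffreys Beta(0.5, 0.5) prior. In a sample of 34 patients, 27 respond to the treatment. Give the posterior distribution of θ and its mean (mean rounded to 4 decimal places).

Posterior: Beta(27.5, 7.5); mean ≈ 0.7857

Observing 27 successes and 7 failures updates Beta(0.5, 0.5) by adding the success and failure counts to the two shape parameters: α = 0.5+27 = 27.5, β = 0.5+7 = 7.5.
Posterior mean = α/(α+β) = 27.5/35 = 0.7857.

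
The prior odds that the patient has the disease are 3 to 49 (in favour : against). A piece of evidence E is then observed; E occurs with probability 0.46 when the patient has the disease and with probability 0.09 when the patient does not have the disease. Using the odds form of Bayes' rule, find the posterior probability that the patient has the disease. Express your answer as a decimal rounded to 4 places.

Posterior probability ≈ 0.2383

Prior odds = 3/49 = 0.061224.
Likelihood ratio for E = 0.46/0.09 = 5.1111.
Posterior odds = prior odds × LR = 0.31293.
Posterior probability = odds/(1+odds) = 0.31293/1.3129 = 0.2383.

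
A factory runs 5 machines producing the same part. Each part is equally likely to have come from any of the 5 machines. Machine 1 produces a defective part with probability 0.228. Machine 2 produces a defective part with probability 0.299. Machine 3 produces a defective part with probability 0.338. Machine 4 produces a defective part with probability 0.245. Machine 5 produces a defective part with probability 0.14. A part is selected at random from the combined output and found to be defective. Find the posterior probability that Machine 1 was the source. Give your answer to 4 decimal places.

P(defective|M1) = 0.228; P(defective|M2) = 0.299; P(defective|M3) = 0.338; P(defective|M4) = 0.245; P(defective|M5) = 0.14.
Prior × likelihood for each source: 0.2·0.228=0.04560, 0.2·0.299=0.05980, 0.2·0.338=0.06760, 0.2·0.245=0.04900, 0.2·0.14=0.02800. Summing gives P(defective) = 0.25000.
P(Machine 1 | defective) = 0.04560 / 0.25000 = 0.1824.

Posterior probability ≈ 0.1824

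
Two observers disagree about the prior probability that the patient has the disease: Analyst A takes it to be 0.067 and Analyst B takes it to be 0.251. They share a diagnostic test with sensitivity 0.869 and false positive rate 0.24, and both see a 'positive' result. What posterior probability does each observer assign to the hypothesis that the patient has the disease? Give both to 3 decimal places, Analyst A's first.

Analyst A: 0.206; Analyst B: 0.548

P('+'|H) = 0.869, P('+'|¬H) = 0.24.
Analyst A: numerator 0.869·0.067 = 0.058223; evidence = 0.058223+0.24·0.933 = 0.28214; posterior = 0.206.
Analyst B: numerator 0.869·0.251 = 0.21812; evidence = 0.21812+0.24·0.749 = 0.39788; posterior = 0.548.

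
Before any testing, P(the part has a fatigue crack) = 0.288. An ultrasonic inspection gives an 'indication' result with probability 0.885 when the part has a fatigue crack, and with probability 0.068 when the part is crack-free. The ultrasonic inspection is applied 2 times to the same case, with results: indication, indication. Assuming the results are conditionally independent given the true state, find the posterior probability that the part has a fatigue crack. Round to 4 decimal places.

Let H be the event that the part has a fatigue crack; start with P(H) = 0.288. P('indication'|H) = 0.885, P('indication'|¬H) = 0.068.
Update on result 1 ('indication'): P(H) ← 0.885·0.2880 / (0.885·0.2880 + 0.068·0.7120) = 0.25488/0.30330 = 0.8404.
Update on result 2 ('indication'): P(H) ← 0.885·0.8404 / (0.885·0.8404 + 0.068·0.1596) = 0.74372/0.75458 = 0.9856.

Posterior P(H) ≈ 0.9856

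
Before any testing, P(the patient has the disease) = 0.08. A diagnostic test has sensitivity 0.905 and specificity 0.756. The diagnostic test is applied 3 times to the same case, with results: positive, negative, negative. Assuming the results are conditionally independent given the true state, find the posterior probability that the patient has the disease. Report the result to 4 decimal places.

Posterior P(H) ≈ 0.0051

Let H be the event that the patient has the disease; start with P(H) = 0.08. P('positive'|H) = 0.905, P('positive'|¬H) = 0.244.
Update on result 1 ('positive'): P(H) ← 0.905·0.0800 / (0.905·0.0800 + 0.244·0.9200) = 0.072400/0.29688 = 0.2439.
Update on result 2 ('negative'): P(H) ← 0.095·0.2439 / (0.095·0.2439 + 0.756·0.7561) = 0.023168/0.59480 = 0.0390.
Update on result 3 ('negative'): P(H) ← 0.095·0.0390 / (0.095·0.0390 + 0.756·0.9610) = 0.0037003/0.73025 = 0.0051.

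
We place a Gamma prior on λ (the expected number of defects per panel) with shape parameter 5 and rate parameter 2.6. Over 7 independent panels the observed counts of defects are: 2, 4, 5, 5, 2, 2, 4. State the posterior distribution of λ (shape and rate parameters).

Posterior: Gamma(shape=29, rate=9.6)

The Poisson likelihood adds the total count to the shape and the number of exposure periods to the rate. Here ∑xᵢ = 24 and n = 7, so shape 5→29 and rate 2.6→9.6.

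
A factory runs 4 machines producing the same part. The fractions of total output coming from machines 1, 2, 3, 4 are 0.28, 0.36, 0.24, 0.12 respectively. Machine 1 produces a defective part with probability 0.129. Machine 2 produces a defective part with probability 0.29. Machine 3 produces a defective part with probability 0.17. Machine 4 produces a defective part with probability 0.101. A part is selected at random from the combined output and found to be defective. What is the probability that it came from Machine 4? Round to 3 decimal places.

P(defective|M1) = 0.129; P(defective|M2) = 0.29; P(defective|M3) = 0.17; P(defective|M4) = 0.101.
Prior × likelihood for each source: 0.28·0.129=0.03612, 0.36·0.29=0.1044, 0.24·0.17=0.04080, 0.12·0.101=0.01212. Summing gives P(defective) = 0.19344.
P(Machine 4 | defective) = 0.01212 / 0.19344 = 0.063.

Posterior probability ≈ 0.063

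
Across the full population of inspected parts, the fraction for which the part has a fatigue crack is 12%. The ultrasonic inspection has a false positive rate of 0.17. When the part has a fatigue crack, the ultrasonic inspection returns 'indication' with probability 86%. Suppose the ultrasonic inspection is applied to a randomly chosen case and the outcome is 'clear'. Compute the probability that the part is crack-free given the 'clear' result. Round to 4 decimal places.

Let H be the event that the part has a fatigue crack. P(H) = 0.12, so P(¬H) = 0.88. With E the 'clear' result, P(E|H) = 0.14 and P(E|¬H) = 0.83.
P(E) = 0.14·0.12 + 0.83·0.88 = 0.016800 + 0.73040 = 0.74720.
By Bayes' theorem, P(H|E) = 0.016800 / 0.74720 = 0.0225. Hence P(¬H|E) = 1 − 0.0225 = 0.9775.

P(¬H | E) ≈ 0.9775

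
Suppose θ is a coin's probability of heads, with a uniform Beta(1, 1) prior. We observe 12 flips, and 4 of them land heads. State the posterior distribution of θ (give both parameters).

Posterior: Beta(5, 9)

Observing 4 successes and 8 failures updates Beta(1, 1) by adding the success and failure counts to the two shape parameters: α = 1+4 = 5, β = 1+8 = 9.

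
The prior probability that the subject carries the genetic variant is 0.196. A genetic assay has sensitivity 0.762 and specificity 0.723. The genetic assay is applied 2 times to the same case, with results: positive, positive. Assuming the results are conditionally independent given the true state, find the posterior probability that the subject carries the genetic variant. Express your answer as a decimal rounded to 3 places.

With H the event that the subject carries the genetic variant, the joint likelihood of the observed sequence is P(data|H) = 0.762·0.762 = 0.58064 and P(data|¬H) = 0.277·0.277 = 0.076729.
Bayes: P(H|data) = 0.196·0.58064 / (0.196·0.58064 + 0.804·0.076729) = 0.11381/0.17550 = 0.6485.

Posterior P(H) ≈ 0.648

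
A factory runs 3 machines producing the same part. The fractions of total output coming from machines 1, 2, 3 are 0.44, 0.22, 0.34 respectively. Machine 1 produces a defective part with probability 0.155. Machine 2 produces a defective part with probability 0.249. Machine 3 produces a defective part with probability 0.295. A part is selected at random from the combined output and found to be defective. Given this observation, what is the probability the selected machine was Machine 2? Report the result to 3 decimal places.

Posterior probability ≈ 0.245

Tabulate prior·likelihood by source: [1] prior 0.44, lik 0.155, product 0.06820; [2] prior 0.22, lik 0.249, product 0.05478; [3] prior 0.34, lik 0.295, product 0.1003.
Normalizing constant = 0.22328; the posterior for Machine 2 is its product over the sum, 0.05478/0.22328 = 0.245.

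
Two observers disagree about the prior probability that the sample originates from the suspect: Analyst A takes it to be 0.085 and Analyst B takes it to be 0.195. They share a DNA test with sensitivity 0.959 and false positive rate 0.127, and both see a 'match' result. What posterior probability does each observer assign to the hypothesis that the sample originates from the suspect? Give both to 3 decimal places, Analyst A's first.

Analyst A: 0.412; Analyst B: 0.647

P('+'|H) = 0.959, P('+'|¬H) = 0.127.
Analyst A: numerator 0.959·0.085 = 0.081515; evidence = 0.081515+0.127·0.915 = 0.19772; posterior = 0.412.
Analyst B: numerator 0.959·0.195 = 0.18701; evidence = 0.18701+0.127·0.805 = 0.28924; posterior = 0.647.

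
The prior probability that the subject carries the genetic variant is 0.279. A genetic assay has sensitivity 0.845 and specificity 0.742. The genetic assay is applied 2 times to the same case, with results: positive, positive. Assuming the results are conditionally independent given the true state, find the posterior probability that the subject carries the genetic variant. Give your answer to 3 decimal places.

Let H be the event that the subject carries the genetic variant; start with P(H) = 0.279. P('positive'|H) = 0.845, P('positive'|¬H) = 0.258.
Update on result 1 ('positive'): P(H) ← 0.845·0.2790 / (0.845·0.2790 + 0.258·0.7210) = 0.23576/0.42177 = 0.5590.
Update on result 2 ('positive'): P(H) ← 0.845·0.5590 / (0.845·0.5590 + 0.258·0.4410) = 0.47232/0.58611 = 0.8059.

Posterior P(H) ≈ 0.806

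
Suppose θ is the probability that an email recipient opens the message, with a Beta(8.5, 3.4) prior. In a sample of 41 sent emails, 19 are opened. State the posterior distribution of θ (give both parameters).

Observing 19 successes and 22 failures updates Beta(8.5, 3.4) by adding the success and failure counts to the two shape parameters: α = 8.5+19 = 27.5, β = 3.4+22 = 25.4.

Posterior: Beta(27.5, 25.4)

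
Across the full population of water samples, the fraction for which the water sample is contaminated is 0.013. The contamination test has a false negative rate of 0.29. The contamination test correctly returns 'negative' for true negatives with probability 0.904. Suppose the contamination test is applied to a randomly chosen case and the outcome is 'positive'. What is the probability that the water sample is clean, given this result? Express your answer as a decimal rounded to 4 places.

Write H for 'the water sample is contaminated'. Prior odds H:¬H = 0.013/0.987 = 0.013171. For the 'positive' outcome, the likelihood ratio is 0.71/0.096 = 7.3958.
Posterior odds = 0.013171 × 7.3958 = 0.097412, so P(H|E) = 0.097412/(1+0.097412) = 0.0888. Then P(¬H|E) = 1 − 0.0888 = 0.9112.

P(¬H | E) ≈ 0.9112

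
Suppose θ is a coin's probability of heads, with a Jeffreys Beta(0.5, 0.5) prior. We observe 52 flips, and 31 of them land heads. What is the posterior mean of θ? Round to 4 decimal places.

Posterior mean ≈ 0.5943

Observing 31 successes and 21 failures updates Beta(0.5, 0.5) by adding the success and failure counts to the two shape parameters: α = 0.5+31 = 31.5, β = 0.5+21 = 21.5.
Posterior mean = α/(α+β) = 31.5/53 = 0.5943.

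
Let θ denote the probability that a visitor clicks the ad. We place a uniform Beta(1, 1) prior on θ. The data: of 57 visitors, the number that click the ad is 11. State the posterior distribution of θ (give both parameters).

Observing 11 successes and 46 failures updates Beta(1, 1) by adding the success and failure counts to the two shape parameters: α = 1+11 = 12, β = 1+46 = 47.

Posterior: Beta(12, 47)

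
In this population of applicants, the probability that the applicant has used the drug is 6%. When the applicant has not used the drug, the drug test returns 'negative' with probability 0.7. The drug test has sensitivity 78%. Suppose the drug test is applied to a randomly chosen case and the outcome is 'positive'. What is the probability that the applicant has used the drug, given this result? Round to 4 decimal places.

P(H | E) ≈ 0.1423

Let H be the event that the applicant has used the drug. P(H) = 0.06, so P(¬H) = 0.94. With E the 'positive' result, P(E|H) = 0.78 and P(E|¬H) = 0.3.
P(E) = 0.78·0.06 + 0.3·0.94 = 0.046800 + 0.28200 = 0.32880.
By Bayes' theorem, P(H|E) = 0.046800 / 0.32880 = 0.1423.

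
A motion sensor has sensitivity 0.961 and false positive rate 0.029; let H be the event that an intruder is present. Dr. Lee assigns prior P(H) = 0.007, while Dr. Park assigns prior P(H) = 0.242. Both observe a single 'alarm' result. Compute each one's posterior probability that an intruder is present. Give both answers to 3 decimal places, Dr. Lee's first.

P('+'|H) = 0.961, P('+'|¬H) = 0.029.
Dr. Lee: numerator 0.961·0.007 = 0.0067270; evidence = 0.0067270+0.029·0.993 = 0.035524; posterior = 0.189.
Dr. Park: numerator 0.961·0.242 = 0.23256; evidence = 0.23256+0.029·0.758 = 0.25454; posterior = 0.914.

Dr. Lee: 0.189; Dr. Park: 0.914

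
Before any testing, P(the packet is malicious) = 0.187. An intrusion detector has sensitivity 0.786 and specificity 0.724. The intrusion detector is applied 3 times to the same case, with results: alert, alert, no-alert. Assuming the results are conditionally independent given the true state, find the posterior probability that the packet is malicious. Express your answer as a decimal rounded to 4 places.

Let H be the event that the packet is malicious; start with P(H) = 0.187. P('alert'|H) = 0.786, P('alert'|¬H) = 0.276.
Update on result 1 ('alert'): P(H) ← 0.786·0.1870 / (0.786·0.1870 + 0.276·0.8130) = 0.14698/0.37137 = 0.3958.
Update on result 2 ('alert'): P(H) ← 0.786·0.3958 / (0.786·0.3958 + 0.276·0.6042) = 0.31109/0.47785 = 0.6510.
Update on result 3 ('no-alert'): P(H) ← 0.214·0.6510 / (0.214·0.6510 + 0.724·0.3490) = 0.13932/0.39198 = 0.3554.

Posterior P(H) ≈ 0.3554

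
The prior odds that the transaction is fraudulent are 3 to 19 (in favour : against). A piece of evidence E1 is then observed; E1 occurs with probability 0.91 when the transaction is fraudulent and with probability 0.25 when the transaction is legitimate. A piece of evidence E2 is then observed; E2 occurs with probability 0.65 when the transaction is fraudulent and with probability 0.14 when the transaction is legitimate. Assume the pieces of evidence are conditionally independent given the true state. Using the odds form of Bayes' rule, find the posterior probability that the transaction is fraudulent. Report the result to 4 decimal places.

Posterior probability ≈ 0.7274

Prior odds = 3/19 = 0.15789.
Likelihood ratio for E1 = 0.91/0.25 = 3.6400.
Likelihood ratio for E2 = 0.65/0.14 = 4.6429.
Posterior odds = prior odds × LR₁ × LR₂ = 2.6684.
Posterior probability = odds/(1+odds) = 2.6684/3.6684 = 0.7274.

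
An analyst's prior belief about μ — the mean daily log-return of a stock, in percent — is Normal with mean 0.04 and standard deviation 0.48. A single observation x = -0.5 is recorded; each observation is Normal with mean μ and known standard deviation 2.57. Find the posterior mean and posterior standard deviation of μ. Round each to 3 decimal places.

With known σ, the Normal prior is conjugate. Weight on the data is w = (n/σ²)/(n/σ² + 1/τ₀²) = 0.151403/(0.151403+4.34028) = 0.033707.
Posterior mean = w·x̄ + (1−w)·μ₀ = 0.033707·-0.5 + 0.96629·0.04 = 0.022. Posterior variance = 1/(0.151403+4.34028) = 0.222634, so SD = 0.472.

Posterior mean ≈ 0.022; posterior SD ≈ 0.472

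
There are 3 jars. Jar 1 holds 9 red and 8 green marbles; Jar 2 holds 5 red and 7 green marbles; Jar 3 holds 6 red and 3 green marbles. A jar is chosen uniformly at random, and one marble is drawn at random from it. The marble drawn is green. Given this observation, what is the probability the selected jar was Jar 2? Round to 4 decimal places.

P(green|Jar 1) = 0.4706; P(green|Jar 2) = 0.5833; P(green|Jar 3) = 0.3333.
Prior × likelihood for each source: 0.333333·0.4706=0.1569, 0.333333·0.5833=0.1944, 0.333333·0.3333=0.1111. Summing gives P(green) = 0.46242.
P(Jar 2 | green) = 0.1944 / 0.46242 = 0.4205.

Posterior probability ≈ 0.4205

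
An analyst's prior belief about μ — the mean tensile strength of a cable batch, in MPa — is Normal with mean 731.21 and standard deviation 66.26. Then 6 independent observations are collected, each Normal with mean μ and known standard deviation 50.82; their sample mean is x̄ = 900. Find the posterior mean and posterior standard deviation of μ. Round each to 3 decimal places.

Posterior mean ≈ 884.929; posterior SD ≈ 19.799

Prior precision 1/τ₀² = 1/66.26² = 0.00022777; data precision n/σ² = 6/50.82² = 0.00232318.
Posterior precision = 0.00022777 + 0.00232318 = 0.00255095, giving posterior SD = 1/√0.00255095 = 19.799.
Posterior mean = (0.00022777·731.21 + 0.00232318·900) / 0.00255095 = 884.929.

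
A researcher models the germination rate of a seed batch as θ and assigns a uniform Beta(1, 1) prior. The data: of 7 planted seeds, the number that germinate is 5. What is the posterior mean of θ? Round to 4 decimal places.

The binomial likelihood is conjugate to the Beta prior: with 5 successes and 2 failures, the posterior is Beta(1+5, 1+2) = Beta(6, 3).
Posterior mean = α/(α+β) = 6/9 = 0.6667.

Posterior mean ≈ 0.6667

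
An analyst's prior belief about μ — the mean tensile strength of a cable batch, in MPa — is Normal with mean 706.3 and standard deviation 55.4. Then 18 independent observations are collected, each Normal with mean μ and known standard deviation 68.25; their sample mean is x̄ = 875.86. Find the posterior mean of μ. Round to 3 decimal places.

Prior precision 1/τ₀² = 1/55.4² = 0.00032582; data precision n/σ² = 18/68.25² = 0.00386427.
Posterior precision = 0.00032582 + 0.00386427 = 0.00419009.
Posterior mean = (0.00032582·706.3 + 0.00386427·875.86) / 0.00419009 = 862.675.

Posterior mean ≈ 862.675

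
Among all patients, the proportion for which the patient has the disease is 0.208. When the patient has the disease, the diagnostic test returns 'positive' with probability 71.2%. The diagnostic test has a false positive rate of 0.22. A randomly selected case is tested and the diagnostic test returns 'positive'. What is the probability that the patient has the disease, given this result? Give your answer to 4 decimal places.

Let H be the event that the patient has the disease. P(H) = 0.208, so P(¬H) = 0.792. With E the 'positive' result, P(E|H) = 0.712 and P(E|¬H) = 0.22.
P(E) = 0.712·0.208 + 0.22·0.792 = 0.14810 + 0.17424 = 0.32234.
By Bayes' theorem, P(H|E) = 0.14810 / 0.32234 = 0.4594.

P(H | E) ≈ 0.4594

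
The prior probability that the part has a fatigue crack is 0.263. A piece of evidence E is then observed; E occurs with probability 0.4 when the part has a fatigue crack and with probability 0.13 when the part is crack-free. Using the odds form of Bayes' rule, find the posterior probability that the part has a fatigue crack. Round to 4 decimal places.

Posterior probability ≈ 0.5234

Prior odds = 0.263/(1−0.263) = 0.35685. In log-odds, ln(0.35685) = -1.0304.
Add log likelihood ratio: ln(3.0769) = 1.1239.
Posterior log-odds = 0.093496, so posterior odds = exp(0.093496) = 1.0980. Converting, P(H|E) = 1.0980/2.0980 = 0.5234.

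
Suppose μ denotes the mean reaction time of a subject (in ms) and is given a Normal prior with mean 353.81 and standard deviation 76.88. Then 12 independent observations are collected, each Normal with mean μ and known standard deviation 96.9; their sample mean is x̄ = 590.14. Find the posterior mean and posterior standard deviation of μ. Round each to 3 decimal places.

With known σ, the Normal prior is conjugate. Weight on the data is w = (n/σ²)/(n/σ² + 1/τ₀²) = 0.00127801/(0.00127801+0.00016919) = 0.88309.
Posterior mean = w·x̄ + (1−w)·μ₀ = 0.88309·590.14 + 0.11691·353.81 = 562.511. Posterior variance = 1/(0.00127801+0.00016919) = 690.991, so SD = 26.287.

Posterior mean ≈ 562.511; posterior SD ≈ 26.287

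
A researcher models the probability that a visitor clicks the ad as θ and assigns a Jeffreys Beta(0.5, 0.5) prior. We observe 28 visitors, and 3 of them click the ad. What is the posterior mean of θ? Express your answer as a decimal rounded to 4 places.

The binomial likelihood is conjugate to the Beta prior: with 3 successes and 25 failures, the posterior is Beta(0.5+3, 0.5+25) = Beta(3.5, 25.5).
Posterior mean = α/(α+β) = 3.5/29 = 0.1207.

Posterior mean ≈ 0.1207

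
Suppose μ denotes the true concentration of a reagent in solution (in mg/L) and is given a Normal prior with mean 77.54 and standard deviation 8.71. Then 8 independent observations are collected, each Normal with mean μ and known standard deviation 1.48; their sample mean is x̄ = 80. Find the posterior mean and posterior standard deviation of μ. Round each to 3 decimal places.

Posterior mean ≈ 79.991; posterior SD ≈ 0.522

Prior precision 1/τ₀² = 1/8.71² = 0.0131815; data precision n/σ² = 8/1.48² = 3.65230.
Posterior precision = 0.0131815 + 3.65230 = 3.66548, giving posterior SD = 1/√3.66548 = 0.522.
Posterior mean = (0.0131815·77.54 + 3.65230·80) / 3.66548 = 79.991.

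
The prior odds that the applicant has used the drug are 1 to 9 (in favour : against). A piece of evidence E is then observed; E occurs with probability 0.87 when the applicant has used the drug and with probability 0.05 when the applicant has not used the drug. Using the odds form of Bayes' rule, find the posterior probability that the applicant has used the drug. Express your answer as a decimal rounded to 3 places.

Prior odds = 1/9 = 0.11111.
Likelihood ratio for E = 0.87/0.05 = 17.400.
Posterior odds = prior odds × LR = 1.9333.
Posterior probability = odds/(1+odds) = 1.9333/2.9333 = 0.659.

Posterior probability ≈ 0.659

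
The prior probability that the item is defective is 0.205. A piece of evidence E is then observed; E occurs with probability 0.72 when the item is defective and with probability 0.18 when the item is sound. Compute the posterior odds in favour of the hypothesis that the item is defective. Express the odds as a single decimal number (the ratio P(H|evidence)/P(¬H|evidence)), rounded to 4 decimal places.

Prior odds = 0.205/(1−0.205) = 0.25786. In log-odds, ln(0.25786) = -1.3553.
Add log likelihood ratio: ln(4.0000) = 1.3863.
Posterior log-odds = 0.030962, so posterior odds = exp(0.030962) = 1.0314.

Posterior odds ≈ 1.0314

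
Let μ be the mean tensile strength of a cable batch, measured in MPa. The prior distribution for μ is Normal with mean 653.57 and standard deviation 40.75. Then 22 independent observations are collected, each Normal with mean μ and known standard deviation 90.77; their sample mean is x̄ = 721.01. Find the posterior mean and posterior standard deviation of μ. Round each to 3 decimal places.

With known σ, the Normal prior is conjugate. Weight on the data is w = (n/σ²)/(n/σ² + 1/τ₀²) = 0.00267016/(0.00267016+0.00060221) = 0.81597.
Posterior mean = w·x̄ + (1−w)·μ₀ = 0.81597·721.01 + 0.18403·653.57 = 708.599. Posterior variance = 1/(0.00267016+0.00060221) = 305.589, so SD = 17.481.

Posterior mean ≈ 708.599; posterior SD ≈ 17.481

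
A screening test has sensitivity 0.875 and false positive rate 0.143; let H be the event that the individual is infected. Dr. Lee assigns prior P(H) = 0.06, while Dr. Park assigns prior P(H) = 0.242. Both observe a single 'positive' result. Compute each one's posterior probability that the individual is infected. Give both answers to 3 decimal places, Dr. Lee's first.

Dr. Lee: 0.281; Dr. Park: 0.661

The likelihood ratio for a 'positive' result is 0.875/0.143 = 6.1189.
Dr. Lee: prior odds 0.06/0.94 = 0.063830; posterior odds 0.39057; posterior probability 0.281.
Dr. Park: prior odds 0.242/0.758 = 0.31926; posterior odds 1.9535; posterior probability 0.661.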